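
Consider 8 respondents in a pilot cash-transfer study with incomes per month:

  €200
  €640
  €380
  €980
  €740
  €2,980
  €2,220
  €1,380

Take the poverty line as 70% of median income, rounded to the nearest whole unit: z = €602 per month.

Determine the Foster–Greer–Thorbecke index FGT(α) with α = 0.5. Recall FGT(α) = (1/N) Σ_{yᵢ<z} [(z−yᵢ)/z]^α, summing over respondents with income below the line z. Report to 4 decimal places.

Incomes under z: €200, €380 (q = 2 of N = 8).
Relative gaps: (602−200)/602 = 0.6678; (602−380)/602 = 0.3688.
Raised to α = 0.5: 0.81717; 0.60726.
Sum = 1.424439; FGT(0.5) = 1.424439 / 8 = 0.1781.

0.1781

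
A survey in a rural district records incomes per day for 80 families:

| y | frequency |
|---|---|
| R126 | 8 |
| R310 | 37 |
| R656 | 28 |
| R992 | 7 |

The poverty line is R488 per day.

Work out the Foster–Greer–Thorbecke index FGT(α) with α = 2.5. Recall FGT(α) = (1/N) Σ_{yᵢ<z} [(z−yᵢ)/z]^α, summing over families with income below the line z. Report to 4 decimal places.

Below z: 8×R126, 37×R310 (q = 45 of N = 80).
Shortfall ratios: (488−126)/488 = 0.7418 (×8); (488−310)/488 = 0.3648 (×37).
Raised to α = 2.5: 0.47394 (×8); 0.08035 (×37).
Sum = 6.764557; FGT(2.5) = 6.764557 / 80 = 0.0846.

0.0846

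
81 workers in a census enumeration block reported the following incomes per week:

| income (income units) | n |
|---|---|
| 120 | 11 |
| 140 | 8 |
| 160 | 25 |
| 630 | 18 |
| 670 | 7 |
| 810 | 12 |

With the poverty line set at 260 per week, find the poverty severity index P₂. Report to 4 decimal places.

Incomes under z: 11×120, 8×140, 25×160 (q = 44 of N = 81).
Relative gaps: (260−120)/260 = 0.5385 (×11); (260−140)/260 = 0.4615 (×8); (260−160)/260 = 0.3846 (×25).
Squared: 0.2899 (×11); 0.2130 (×8); 0.1479 (×25).
Sum = 8.591716; P₂ = 8.591716 / 81 = 0.1061.

0.1061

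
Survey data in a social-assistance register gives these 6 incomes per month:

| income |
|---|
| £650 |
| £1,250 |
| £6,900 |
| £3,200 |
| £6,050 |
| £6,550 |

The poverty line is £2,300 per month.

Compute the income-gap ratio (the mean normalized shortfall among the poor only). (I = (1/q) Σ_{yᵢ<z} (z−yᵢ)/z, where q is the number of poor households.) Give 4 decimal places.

0.5870

Incomes under z: £650, £1,250 (q = 2 of N = 6).
Shortfall ratios (z−y)/z: 0.7174, 0.4565; sum = 1.173913.
The income-gap ratio divides by q (the poor only): 1.173913 / 2 = 0.5870.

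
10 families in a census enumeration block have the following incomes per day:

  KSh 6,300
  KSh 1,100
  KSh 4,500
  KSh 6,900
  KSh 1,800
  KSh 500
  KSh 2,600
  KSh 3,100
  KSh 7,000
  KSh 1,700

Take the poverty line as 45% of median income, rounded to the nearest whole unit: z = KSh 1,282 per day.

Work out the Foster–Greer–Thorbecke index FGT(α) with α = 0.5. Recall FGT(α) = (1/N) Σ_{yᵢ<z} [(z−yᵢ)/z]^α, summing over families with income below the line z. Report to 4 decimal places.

0.1158

Poor units: KSh 500, KSh 1,100 (q = 2 of N = 10).
Shortfall ratios: (1282−500)/1282 = 0.6100; (1282−1100)/1282 = 0.1420.
Raised to α = 0.5: 0.78101; 0.37678.
Sum = 1.157798; FGT(0.5) = 1.157798 / 10 = 0.1158.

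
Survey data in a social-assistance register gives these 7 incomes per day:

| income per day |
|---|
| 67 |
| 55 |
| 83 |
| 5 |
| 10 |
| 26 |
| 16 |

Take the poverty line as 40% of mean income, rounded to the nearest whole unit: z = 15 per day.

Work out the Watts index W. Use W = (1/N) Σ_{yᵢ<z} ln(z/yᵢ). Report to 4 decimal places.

0.2149

Below the line: 5, 10 (q = 2 of N = 7).
Log gaps: ln(15/5) = 1.0986; ln(15/10) = 0.4055.
W = 1.504077 / 7 = 0.2149.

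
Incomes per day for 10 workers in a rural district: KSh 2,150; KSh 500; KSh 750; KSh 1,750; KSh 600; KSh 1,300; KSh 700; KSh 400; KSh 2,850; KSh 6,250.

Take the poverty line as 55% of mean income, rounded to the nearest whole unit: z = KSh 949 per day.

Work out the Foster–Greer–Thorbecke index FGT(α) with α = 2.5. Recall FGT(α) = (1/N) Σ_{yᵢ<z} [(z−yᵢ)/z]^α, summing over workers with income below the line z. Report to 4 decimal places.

0.0546

Below z: KSh 400, KSh 500, KSh 600, KSh 700, KSh 750 (q = 5 of N = 10).
Relative gaps: (949−400)/949 = 0.5785; (949−500)/949 = 0.4731; (949−600)/949 = 0.3678; (949−700)/949 = 0.2624; (949−750)/949 = 0.2097.
Raised to α = 2.5: 0.25455; 0.15398; 0.08202; 0.03526; 0.02014.
Sum = 0.545936; FGT(2.5) = 0.545936 / 10 = 0.0546.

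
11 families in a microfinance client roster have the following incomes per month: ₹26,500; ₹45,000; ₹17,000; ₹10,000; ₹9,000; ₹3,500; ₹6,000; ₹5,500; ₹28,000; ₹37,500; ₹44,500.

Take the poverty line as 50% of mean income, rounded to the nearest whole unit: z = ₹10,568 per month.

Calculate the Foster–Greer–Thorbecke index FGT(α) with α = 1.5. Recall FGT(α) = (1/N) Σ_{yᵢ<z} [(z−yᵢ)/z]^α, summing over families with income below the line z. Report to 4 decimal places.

0.1121

Below z: ₹3,500, ₹5,500, ₹6,000, ₹9,000, ₹10,000 (q = 5 of N = 11).
Relative gaps: (10568−3500)/10568 = 0.6688; (10568−5500)/10568 = 0.4796; (10568−6000)/10568 = 0.4322; (10568−9000)/10568 = 0.1484; (10568−10000)/10568 = 0.0537.
Raised to α = 1.5: 0.54696; 0.33210; 0.28418; 0.05715; 0.01246.
Sum = 1.232854; FGT(1.5) = 1.232854 / 11 = 0.1121.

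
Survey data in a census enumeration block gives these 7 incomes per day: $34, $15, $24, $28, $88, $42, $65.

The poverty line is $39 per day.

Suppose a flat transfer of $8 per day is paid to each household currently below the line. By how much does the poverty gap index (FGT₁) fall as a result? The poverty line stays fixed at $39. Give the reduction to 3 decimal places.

Before: below the line — $15, $24, $28, $34; poverty gap index (FGT₁) = 0.20147.
After the $8 transfer: below the line — $23, $32, $36; poverty gap index (FGT₁) = 0.09524.
Reduction = 0.20147 − 0.09524 = 0.106.

0.106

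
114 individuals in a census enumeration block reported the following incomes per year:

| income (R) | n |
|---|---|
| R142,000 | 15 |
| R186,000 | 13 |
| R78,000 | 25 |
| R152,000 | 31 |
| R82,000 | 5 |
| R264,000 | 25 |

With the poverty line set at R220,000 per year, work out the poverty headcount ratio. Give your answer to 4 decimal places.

0.7807

89 of the 114 individuals have income below R220,000.
H = 89/114 = 0.7807.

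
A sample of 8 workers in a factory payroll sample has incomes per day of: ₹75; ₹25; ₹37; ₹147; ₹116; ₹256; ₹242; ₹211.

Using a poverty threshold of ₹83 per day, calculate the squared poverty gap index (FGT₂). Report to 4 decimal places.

Below z: ₹25, ₹37, ₹75 (q = 3 of N = 8).
Relative gaps: (83−25)/83 = 0.6988; (83−37)/83 = 0.5542; (83−75)/83 = 0.0964.
Squared: 0.4883; 0.3072; 0.0093.
Sum = 0.804761; P₂ = 0.804761 / 8 = 0.1006.

0.1006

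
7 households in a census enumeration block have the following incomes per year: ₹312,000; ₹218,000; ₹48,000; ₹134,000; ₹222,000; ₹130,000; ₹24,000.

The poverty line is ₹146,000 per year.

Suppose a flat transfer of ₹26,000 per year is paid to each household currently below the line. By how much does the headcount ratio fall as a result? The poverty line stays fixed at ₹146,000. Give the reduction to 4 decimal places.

Before: below the line — ₹24,000, ₹48,000, ₹130,000, ₹134,000; headcount ratio = 0.571429.
After the ₹26,000 transfer: below the line — ₹50,000, ₹74,000; headcount ratio = 0.285714.
Reduction = 0.571429 − 0.285714 = 0.2857.

0.2857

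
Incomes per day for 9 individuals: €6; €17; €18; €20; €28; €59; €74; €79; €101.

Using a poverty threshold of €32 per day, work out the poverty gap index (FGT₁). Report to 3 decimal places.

Below the line: €6, €17, €18, €20, €28 (q = 5 of N = 9).
Gap ratios (z−y)/z: (32−6)/32 = 0.8125; (32−17)/32 = 0.4688; (32−18)/32 = 0.4375; (32−20)/32 = 0.3750; (32−28)/32 = 0.1250.
Σ = 2.218750. Dividing by the full population N = 9 gives P₁ = 0.247.

0.247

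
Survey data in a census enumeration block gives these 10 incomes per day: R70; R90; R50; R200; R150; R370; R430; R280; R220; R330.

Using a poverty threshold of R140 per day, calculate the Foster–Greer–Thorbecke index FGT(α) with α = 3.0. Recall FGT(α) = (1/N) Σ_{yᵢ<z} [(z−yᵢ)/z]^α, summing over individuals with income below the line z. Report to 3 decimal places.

Below the line: R50, R70, R90 (q = 3 of N = 10).
Shortfall ratios: (140−50)/140 = 0.6429; (140−70)/140 = 0.5000; (140−90)/140 = 0.3571.
Raised to α = 3.0: 0.26567; 0.12500; 0.04555.
Sum = 0.436224; FGT(3.0) = 0.436224 / 10 = 0.044.

0.044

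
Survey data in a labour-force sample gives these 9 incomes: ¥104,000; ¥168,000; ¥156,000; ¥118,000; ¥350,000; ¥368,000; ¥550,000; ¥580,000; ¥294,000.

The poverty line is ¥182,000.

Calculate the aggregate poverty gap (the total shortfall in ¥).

Below the line: ¥104,000, ¥118,000, ¥156,000, ¥168,000 (q = 4 of N = 9).
Individual gaps: 182000−104000 = 78000; 182000−118000 = 64000; 182000−156000 = 26000; 182000−168000 = 14000.
Aggregate gap = ¥182,000.

¥182,000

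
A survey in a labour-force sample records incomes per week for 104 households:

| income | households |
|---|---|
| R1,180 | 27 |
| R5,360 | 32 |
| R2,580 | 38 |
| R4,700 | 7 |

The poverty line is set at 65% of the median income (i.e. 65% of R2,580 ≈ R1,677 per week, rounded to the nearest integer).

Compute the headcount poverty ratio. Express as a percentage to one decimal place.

26.0%

27 of the 104 households have income below R1,677.
H = 27/104 = 26.0%.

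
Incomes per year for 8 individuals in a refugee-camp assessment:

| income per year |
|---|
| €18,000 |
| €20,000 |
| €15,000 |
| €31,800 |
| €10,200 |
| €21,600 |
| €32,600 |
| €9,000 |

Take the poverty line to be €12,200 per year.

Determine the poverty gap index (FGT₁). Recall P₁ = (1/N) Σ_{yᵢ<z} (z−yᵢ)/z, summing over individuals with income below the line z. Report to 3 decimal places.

Incomes under z: €9,000, €10,200 (q = 2 of N = 8).
Gap ratios (z−y)/z: (12200−9000)/12200 = 0.2623; (12200−10200)/12200 = 0.1639.
Sum of shortfalls = 0.426230; P₁ averages over all N: 0.426230 / 8 = 0.053.

0.053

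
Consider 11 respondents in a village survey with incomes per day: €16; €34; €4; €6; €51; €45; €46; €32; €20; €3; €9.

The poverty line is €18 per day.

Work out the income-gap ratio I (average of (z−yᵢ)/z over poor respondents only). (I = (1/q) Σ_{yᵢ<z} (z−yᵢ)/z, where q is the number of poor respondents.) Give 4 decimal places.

0.5778

Below z: €3, €4, €6, €9, €16 (q = 5 of N = 11).
Relative gaps: 0.8333, 0.7778, 0.6667, 0.5000, 0.1111; sum = 2.888889.
The income-gap ratio divides by q (the poor only): 2.888889 / 5 = 0.5778.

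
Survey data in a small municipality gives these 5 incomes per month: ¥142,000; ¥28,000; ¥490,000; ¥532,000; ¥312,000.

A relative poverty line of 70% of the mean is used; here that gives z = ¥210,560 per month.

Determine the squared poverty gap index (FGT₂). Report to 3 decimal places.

Below z: ¥28,000, ¥142,000 (q = 2 of N = 5).
Relative gaps: (210560−28000)/210560 = 0.8670; (210560−142000)/210560 = 0.3256.
Squared: 0.7517; 0.1060.
Sum = 0.857746; P₂ = 0.857746 / 5 = 0.172.

0.172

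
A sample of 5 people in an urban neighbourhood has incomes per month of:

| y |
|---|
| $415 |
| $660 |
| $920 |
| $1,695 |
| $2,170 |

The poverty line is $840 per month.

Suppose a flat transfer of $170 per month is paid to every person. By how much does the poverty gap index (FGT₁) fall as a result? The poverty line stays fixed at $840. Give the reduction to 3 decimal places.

Before: below the line — $415, $660; poverty gap index (FGT₁) = 0.14405.
After the $170 transfer: below the line — $585, $830; poverty gap index (FGT₁) = 0.06310.
Reduction = 0.14405 − 0.06310 = 0.081.

0.081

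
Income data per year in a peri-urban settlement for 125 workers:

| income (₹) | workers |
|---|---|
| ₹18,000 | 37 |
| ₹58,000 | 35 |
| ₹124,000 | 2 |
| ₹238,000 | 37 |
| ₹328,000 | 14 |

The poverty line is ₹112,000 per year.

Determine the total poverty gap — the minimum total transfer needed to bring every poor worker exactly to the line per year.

Poor units: 37×₹18,000, 35×₹58,000 (q = 72 of N = 125).
Individual gaps: 37×(112000−18000) = 3478000; 35×(112000−58000) = 1890000.
Aggregate gap = ₹5,368,000.

₹5,368,000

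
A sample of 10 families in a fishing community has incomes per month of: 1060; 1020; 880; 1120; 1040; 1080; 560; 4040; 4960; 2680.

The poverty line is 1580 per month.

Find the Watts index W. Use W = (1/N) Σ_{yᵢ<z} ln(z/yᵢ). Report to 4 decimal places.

0.3602

Incomes under z: 560, 880, 1020, 1040, 1060, 1080, 1120 (q = 7 of N = 10).
ln(z/y) terms: ln(1580/560) = 1.0372; ln(1580/880) = 0.5853; ln(1580/1020) = 0.4376; ln(1580/1040) = 0.4182; ln(1580/1060) = 0.3992; ln(1580/1080) = 0.3805; ln(1580/1120) = 0.3441.
W = 3.602044 / 10 = 0.3602.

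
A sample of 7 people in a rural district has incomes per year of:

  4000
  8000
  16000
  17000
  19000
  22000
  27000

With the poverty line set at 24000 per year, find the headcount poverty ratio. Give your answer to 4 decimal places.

0.8571

6 of the 7 people have income below 24000.
H = 6/7 = 0.8571.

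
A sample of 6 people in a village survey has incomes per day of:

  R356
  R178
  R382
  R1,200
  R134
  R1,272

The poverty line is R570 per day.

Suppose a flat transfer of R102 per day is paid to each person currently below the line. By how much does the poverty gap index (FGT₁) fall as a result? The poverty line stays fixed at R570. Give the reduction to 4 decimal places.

Before: below the line — R134, R178, R356, R382; poverty gap index (FGT₁) = 0.359649.
After the R102 transfer: below the line — R236, R280, R458, R484; poverty gap index (FGT₁) = 0.240351.
Reduction = 0.359649 − 0.240351 = 0.1193.

0.1193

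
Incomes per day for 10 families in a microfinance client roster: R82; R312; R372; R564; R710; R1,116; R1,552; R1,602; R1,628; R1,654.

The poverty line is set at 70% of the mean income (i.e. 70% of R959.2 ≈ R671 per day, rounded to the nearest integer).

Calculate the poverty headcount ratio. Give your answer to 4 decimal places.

4 of the 10 families have income below R671.
H = 4/10 = 0.4000.

0.4000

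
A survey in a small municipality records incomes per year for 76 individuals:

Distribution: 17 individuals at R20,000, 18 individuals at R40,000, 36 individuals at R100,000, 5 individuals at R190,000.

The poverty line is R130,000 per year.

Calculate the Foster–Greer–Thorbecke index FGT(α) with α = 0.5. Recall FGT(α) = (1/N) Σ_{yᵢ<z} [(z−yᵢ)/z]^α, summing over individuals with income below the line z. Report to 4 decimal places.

0.6304

Below the line: 17×R20,000, 18×R40,000, 36×R100,000 (q = 71 of N = 76).
Gap ratios (z−y)/z: (130000−20000)/130000 = 0.8462 (×17); (130000−40000)/130000 = 0.6923 (×18); (130000−100000)/130000 = 0.2308 (×36).
Raised to α = 0.5: 0.91987 (×17); 0.83205 (×18); 0.48038 (×36).
Sum = 47.908471; FGT(0.5) = 47.908471 / 76 = 0.6304.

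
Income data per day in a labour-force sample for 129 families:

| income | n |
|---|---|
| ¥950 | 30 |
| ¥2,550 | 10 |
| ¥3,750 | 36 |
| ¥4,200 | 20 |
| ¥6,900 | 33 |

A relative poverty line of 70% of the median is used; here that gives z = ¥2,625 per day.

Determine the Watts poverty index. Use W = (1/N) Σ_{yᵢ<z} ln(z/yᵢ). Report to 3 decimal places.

Incomes under z: 30×¥950, 10×¥2,550 (q = 40 of N = 129).
Log shortfalls: ln(2625/950) = 1.0164 (×30); ln(2625/2550) = 0.0290 (×10).
W = 30.781101 / 129 = 0.239.

0.239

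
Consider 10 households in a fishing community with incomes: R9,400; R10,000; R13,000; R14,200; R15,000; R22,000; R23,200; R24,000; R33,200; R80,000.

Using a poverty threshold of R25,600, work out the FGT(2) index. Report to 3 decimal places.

Below z: R9,400, R10,000, R13,000, R14,200, R15,000, R22,000, R23,200, R24,000 (q = 8 of N = 10).
Relative gaps: (25600−9400)/25600 = 0.6328; (25600−10000)/25600 = 0.6094; (25600−13000)/25600 = 0.4922; (25600−14200)/25600 = 0.4453; (25600−15000)/25600 = 0.4141; (25600−22000)/25600 = 0.1406; (25600−23200)/25600 = 0.0938; (25600−24000)/25600 = 0.0625.
Squared: 0.4005; 0.3713; 0.2422; 0.1983; 0.1714; 0.0198; 0.0088; 0.0039.
Sum = 1.416260; P₂ = 1.416260 / 10 = 0.142.

0.142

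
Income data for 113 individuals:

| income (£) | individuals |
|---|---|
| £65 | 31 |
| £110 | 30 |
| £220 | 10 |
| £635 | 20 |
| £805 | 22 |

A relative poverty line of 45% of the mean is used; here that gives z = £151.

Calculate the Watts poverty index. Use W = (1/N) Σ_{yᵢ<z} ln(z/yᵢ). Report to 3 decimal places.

0.315

Incomes under z: 31×£65, 30×£110 (q = 61 of N = 113).
ln(z/y) terms: ln(151/65) = 0.8429 (×31); ln(151/110) = 0.3168 (×30).
W = 35.633654 / 113 = 0.315.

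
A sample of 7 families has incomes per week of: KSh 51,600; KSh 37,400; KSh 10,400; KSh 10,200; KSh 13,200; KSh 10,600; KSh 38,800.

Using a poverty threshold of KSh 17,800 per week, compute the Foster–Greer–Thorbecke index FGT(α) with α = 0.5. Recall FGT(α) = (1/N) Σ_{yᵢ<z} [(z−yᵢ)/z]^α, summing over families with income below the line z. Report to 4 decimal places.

Incomes under z: KSh 10,200, KSh 10,400, KSh 10,600, KSh 13,200 (q = 4 of N = 7).
Normalized shortfalls: (17800−10200)/17800 = 0.4270; (17800−10400)/17800 = 0.4157; (17800−10600)/17800 = 0.4045; (17800−13200)/17800 = 0.2584.
Raised to α = 0.5: 0.65343; 0.64477; 0.63600; 0.50836.
Sum = 2.442554; FGT(0.5) = 2.442554 / 7 = 0.3489.

0.3489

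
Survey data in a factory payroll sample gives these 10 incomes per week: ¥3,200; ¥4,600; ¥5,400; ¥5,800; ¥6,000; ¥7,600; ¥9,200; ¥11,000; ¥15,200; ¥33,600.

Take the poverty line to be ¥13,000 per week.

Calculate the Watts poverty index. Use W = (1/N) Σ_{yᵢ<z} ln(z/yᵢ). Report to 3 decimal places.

0.595

Below z: ¥3,200, ¥4,600, ¥5,400, ¥5,800, ¥6,000, ¥7,600, ¥9,200, ¥11,000 (q = 8 of N = 10).
Log gaps: ln(13000/3200) = 1.4018; ln(13000/4600) = 1.0389; ln(13000/5400) = 0.8786; ln(13000/5800) = 0.8071; ln(13000/6000) = 0.7732; ln(13000/7600) = 0.5368; ln(13000/9200) = 0.3457; ln(13000/11000) = 0.1671.
W = 5.949124 / 10 = 0.595.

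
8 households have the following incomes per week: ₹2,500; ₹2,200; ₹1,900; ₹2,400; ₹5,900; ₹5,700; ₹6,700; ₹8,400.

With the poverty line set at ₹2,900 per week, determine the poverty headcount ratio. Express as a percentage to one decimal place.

50.0%

4 of the 8 households have income below ₹2,900.
H = 4/8 = 50.0%.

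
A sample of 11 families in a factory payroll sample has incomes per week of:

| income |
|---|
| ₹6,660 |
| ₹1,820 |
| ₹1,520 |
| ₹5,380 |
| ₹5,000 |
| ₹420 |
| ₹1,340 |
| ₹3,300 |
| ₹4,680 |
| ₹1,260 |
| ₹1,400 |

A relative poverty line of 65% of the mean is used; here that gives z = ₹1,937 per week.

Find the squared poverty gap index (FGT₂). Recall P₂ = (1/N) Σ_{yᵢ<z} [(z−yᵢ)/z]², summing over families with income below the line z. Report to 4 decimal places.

0.0870

Below the line: ₹420, ₹1,260, ₹1,340, ₹1,400, ₹1,520, ₹1,820 (q = 6 of N = 11).
Shortfall ratios: (1937−420)/1937 = 0.7832; (1937−1260)/1937 = 0.3495; (1937−1340)/1937 = 0.3082; (1937−1400)/1937 = 0.2772; (1937−1520)/1937 = 0.2153; (1937−1820)/1937 = 0.0604.
Squared: 0.6134; 0.1222; 0.0950; 0.0769; 0.0463; 0.0036.
Sum = 0.957357; P₂ = 0.957357 / 11 = 0.0870.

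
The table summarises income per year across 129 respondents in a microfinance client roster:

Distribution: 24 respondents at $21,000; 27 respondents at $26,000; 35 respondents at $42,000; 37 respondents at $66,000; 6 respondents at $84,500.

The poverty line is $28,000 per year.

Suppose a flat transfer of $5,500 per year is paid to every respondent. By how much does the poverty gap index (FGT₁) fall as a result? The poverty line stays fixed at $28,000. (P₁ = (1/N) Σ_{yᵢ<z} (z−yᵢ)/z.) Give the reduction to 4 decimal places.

0.0515

Before: below the line — 24×$21,000, 27×$26,000; poverty gap index (FGT₁) = 0.061462.
After the $5,500 transfer: below the line — 24×$26,500; poverty gap index (FGT₁) = 0.009967.
Reduction = 0.061462 − 0.009967 = 0.0515.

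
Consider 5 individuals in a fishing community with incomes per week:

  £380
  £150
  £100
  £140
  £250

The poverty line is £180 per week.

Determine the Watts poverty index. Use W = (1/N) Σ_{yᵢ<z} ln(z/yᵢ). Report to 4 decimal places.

0.2043

Incomes under z: £100, £140, £150 (q = 3 of N = 5).
Log gaps: ln(180/100) = 0.5878; ln(180/140) = 0.2513; ln(180/150) = 0.1823.
W = 1.021423 / 5 = 0.2043.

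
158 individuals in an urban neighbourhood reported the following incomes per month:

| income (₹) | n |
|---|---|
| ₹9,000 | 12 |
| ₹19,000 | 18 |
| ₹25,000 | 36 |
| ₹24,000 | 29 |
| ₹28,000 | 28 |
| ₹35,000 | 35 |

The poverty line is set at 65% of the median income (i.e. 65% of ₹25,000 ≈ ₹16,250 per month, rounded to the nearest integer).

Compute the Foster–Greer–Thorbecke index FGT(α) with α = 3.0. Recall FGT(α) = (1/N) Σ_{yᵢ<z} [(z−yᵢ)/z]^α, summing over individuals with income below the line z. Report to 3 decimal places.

Below z: 12×₹9,000 (q = 12 of N = 158).
Normalized shortfalls: (16250−9000)/16250 = 0.4462 (×12).
Raised to α = 3.0: 0.08881 (×12).
Sum = 1.065701; FGT(3.0) = 1.065701 / 158 = 0.007.

0.007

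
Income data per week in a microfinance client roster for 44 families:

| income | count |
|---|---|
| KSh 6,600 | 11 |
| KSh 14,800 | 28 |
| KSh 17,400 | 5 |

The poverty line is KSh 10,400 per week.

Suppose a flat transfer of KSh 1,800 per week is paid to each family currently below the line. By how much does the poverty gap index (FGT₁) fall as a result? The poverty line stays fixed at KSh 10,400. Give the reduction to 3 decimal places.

Before: below the line — 11×KSh 6,600; poverty gap index (FGT₁) = 0.09135.
After the KSh 1,800 transfer: below the line — 11×KSh 8,400; poverty gap index (FGT₁) = 0.04808.
Reduction = 0.09135 − 0.04808 = 0.043.

0.043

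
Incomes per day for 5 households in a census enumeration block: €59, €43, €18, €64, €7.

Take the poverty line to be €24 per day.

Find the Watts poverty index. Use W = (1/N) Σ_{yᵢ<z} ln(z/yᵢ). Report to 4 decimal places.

Poor units: €7, €18 (q = 2 of N = 5).
Log shortfalls: ln(24/7) = 1.2321; ln(24/18) = 0.2877.
W = 1.519826 / 5 = 0.3040.

0.3040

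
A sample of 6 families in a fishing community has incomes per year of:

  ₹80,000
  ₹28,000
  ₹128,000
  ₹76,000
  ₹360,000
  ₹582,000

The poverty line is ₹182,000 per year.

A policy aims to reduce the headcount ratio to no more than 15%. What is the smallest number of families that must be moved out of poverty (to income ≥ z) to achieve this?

Currently q = 4 of N = 6 are below the line (H = 0.667).
A headcount ratio of at most 15% allows at most ⌊0.15 × 6⌋ = 0 poor families.
So at least 4 − 0 = 4 must be lifted.

4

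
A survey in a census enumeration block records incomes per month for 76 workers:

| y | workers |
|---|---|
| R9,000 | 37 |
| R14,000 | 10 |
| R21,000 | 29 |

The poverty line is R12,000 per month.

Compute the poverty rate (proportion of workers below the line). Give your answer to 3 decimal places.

0.487

37 of the 76 workers have income below R12,000.
H = 37/76 = 0.487.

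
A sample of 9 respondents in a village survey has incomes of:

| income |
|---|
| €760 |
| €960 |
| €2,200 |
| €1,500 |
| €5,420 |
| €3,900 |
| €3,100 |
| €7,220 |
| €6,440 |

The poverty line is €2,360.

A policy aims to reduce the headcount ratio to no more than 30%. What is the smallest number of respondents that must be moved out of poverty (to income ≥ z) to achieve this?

2

4 of the 9 respondents are poor, so H = 4/9 = 0.444.
A headcount ratio of at most 30% allows at most ⌊0.30 × 9⌋ = 2 poor respondents.
So at least 4 − 2 = 2 must be lifted.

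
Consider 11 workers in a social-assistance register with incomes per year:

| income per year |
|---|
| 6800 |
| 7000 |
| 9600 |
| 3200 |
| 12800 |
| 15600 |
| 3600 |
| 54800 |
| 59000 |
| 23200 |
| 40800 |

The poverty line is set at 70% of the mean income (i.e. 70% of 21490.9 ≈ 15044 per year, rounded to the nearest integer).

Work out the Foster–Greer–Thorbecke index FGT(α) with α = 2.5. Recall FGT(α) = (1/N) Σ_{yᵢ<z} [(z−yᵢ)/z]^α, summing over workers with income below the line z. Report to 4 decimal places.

Below the line: 3200, 3600, 6800, 7000, 9600, 12800 (q = 6 of N = 11).
Relative gaps: (15044−3200)/15044 = 0.7873; (15044−3600)/15044 = 0.7607; (15044−6800)/15044 = 0.5480; (15044−7000)/15044 = 0.5347; (15044−9600)/15044 = 0.3619; (15044−12800)/15044 = 0.1492.
Raised to α = 2.5: 0.54997; 0.50470; 0.22230; 0.20906; 0.07877; 0.00859.
Sum = 1.573399; FGT(2.5) = 1.573399 / 11 = 0.1430.

0.1430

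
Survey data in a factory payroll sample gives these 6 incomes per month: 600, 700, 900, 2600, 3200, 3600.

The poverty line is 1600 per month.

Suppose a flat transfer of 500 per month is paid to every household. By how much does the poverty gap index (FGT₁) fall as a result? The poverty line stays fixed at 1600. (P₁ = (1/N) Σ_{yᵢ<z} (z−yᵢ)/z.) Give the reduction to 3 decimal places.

Before: below the line — 600, 700, 900; poverty gap index (FGT₁) = 0.27083.
After the 500 transfer: below the line — 1100, 1200, 1400; poverty gap index (FGT₁) = 0.11458.
Reduction = 0.27083 − 0.11458 = 0.156.

0.156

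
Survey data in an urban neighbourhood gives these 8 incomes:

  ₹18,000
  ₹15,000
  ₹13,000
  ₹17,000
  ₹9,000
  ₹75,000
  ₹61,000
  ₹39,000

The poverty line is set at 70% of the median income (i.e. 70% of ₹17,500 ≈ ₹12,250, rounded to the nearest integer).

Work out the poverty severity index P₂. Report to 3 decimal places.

Incomes under z: ₹9,000 (q = 1 of N = 8).
Shortfall ratios: (12250−9000)/12250 = 0.2653.
Squared: 0.0704.
Sum = 0.070387; P₂ = 0.070387 / 8 = 0.009.

0.009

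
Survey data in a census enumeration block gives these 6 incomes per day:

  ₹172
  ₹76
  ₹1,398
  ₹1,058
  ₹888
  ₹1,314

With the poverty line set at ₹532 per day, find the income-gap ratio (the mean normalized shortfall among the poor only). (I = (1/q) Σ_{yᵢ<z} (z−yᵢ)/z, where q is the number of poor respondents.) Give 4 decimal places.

0.7669

Incomes under z: ₹76, ₹172 (q = 2 of N = 6).
Shortfall ratios (z−y)/z: 0.8571, 0.6767; sum = 1.533835.
I averages over the q = 2 poor units only: 1.533835 / 2 = 0.7669.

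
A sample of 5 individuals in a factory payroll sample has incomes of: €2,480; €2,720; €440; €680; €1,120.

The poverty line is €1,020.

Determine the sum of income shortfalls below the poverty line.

Below z: €440, €680 (q = 2 of N = 5).
Individual gaps: 1020−440 = 580; 1020−680 = 340.
Aggregate gap = €920.

€920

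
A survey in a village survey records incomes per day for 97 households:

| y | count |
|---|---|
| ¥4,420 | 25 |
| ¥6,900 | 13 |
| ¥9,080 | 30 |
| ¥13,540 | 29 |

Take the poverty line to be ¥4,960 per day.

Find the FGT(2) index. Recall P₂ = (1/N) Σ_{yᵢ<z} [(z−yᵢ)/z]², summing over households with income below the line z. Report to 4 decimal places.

Below the line: 25×¥4,420 (q = 25 of N = 97).
Gap ratios (z−y)/z: (4960−4420)/4960 = 0.1089 (×25).
Squared: 0.0119 (×25).
Sum = 0.296322; P₂ = 0.296322 / 97 = 0.0031.

0.0031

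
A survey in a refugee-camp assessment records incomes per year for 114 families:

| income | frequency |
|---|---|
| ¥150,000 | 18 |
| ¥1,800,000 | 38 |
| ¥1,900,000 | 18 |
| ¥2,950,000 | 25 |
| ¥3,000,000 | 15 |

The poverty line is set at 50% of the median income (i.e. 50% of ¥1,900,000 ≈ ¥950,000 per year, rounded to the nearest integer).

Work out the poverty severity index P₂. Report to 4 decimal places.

0.1120

Poor units: 18×¥150,000 (q = 18 of N = 114).
Shortfall ratios: (950000−150000)/950000 = 0.8421 (×18).
Squared: 0.7091 (×18).
Sum = 12.764543; P₂ = 12.764543 / 114 = 0.1120.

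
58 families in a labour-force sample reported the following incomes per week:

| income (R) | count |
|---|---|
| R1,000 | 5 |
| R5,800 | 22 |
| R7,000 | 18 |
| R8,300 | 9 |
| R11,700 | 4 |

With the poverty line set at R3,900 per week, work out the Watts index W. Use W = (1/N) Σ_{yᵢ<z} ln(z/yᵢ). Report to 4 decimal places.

0.1173

Incomes under z: 5×R1,000 (q = 5 of N = 58).
Log gaps: ln(3900/1000) = 1.3610 (×5).
W = 6.804883 / 58 = 0.1173.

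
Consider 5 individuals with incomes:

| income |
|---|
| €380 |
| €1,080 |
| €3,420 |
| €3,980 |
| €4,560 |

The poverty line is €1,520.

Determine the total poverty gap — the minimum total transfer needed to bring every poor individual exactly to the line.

€1,580

Poor units: €380, €1,080 (q = 2 of N = 5).
Individual gaps: 1520−380 = 1140; 1520−1080 = 440.
Aggregate gap = €1,580.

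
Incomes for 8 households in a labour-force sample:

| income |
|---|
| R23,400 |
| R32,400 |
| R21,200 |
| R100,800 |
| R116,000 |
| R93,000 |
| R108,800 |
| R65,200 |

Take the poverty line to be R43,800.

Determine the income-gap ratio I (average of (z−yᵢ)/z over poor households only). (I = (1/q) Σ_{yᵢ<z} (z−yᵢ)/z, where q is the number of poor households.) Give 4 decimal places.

Poor units: R21,200, R23,400, R32,400 (q = 3 of N = 8).
Relative gaps: 0.5160, 0.4658, 0.2603; sum = 1.242009.
The income-gap ratio divides by q (the poor only): 1.242009 / 3 = 0.4140.

0.4140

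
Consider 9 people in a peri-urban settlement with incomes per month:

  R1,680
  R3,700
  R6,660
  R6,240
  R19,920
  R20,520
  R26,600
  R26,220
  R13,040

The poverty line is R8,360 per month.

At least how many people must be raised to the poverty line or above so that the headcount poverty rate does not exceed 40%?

Currently q = 4 of N = 9 are below the line (H = 0.444).
A headcount ratio of at most 40% allows at most ⌊0.40 × 9⌋ = 3 poor people.
So at least 4 − 3 = 1 must be lifted.

1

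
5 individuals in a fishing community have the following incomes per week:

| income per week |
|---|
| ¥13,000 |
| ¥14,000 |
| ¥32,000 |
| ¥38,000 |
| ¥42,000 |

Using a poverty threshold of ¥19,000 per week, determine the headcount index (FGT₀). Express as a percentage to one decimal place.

2 of the 5 individuals have income below ¥19,000.
H = 2/5 = 40.0%.

40.0%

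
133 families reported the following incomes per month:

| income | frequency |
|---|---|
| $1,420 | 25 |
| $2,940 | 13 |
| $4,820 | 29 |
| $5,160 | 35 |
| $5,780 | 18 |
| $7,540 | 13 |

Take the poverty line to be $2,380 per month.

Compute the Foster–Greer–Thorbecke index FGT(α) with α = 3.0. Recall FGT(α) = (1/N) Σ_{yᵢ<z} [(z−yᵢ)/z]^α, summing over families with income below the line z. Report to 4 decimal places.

Below z: 25×$1,420 (q = 25 of N = 133).
Shortfall ratios: (2380−1420)/2380 = 0.4034 (×25).
Raised to α = 3.0: 0.06563 (×25).
Sum = 1.640676; FGT(3.0) = 1.640676 / 133 = 0.0123.

0.0123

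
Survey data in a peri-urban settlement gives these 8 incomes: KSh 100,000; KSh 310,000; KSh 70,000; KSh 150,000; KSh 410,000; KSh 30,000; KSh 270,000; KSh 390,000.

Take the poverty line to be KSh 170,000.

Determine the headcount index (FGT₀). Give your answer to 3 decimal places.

0.500

4 of the 8 individuals have income below KSh 170,000.
H = 4/8 = 0.500.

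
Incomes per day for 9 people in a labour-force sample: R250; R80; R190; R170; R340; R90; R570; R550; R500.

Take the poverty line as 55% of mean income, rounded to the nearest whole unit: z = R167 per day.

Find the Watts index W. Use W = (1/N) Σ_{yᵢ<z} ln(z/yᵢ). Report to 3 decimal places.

Incomes under z: R80, R90 (q = 2 of N = 9).
ln(z/y) terms: ln(167/80) = 0.7360; ln(167/90) = 0.6182.
W = 1.354151 / 9 = 0.150.

0.150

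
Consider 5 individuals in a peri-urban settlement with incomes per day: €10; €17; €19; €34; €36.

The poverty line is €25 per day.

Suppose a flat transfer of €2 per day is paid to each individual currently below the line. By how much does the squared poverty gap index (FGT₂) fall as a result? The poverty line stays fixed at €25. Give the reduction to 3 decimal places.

Before: below the line — €10, €17, €19; squared poverty gap index (FGT₂) = 0.10400.
After the €2 transfer: below the line — €12, €19, €21; squared poverty gap index (FGT₂) = 0.07072.
Reduction = 0.10400 − 0.07072 = 0.033.

0.033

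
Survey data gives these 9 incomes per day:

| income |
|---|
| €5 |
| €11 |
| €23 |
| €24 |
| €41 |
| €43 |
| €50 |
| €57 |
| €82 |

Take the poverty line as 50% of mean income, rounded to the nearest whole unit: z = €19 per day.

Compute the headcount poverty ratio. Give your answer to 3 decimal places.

2 of the 9 families have income below €19.
H = 2/9 = 0.222.

0.222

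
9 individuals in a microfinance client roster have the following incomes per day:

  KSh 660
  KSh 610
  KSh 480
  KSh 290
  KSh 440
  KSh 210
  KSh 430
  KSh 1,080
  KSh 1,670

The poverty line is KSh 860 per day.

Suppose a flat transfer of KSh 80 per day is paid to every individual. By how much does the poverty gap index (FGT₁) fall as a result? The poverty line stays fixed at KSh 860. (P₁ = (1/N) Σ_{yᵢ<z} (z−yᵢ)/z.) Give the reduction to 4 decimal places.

Before: below the line — KSh 210, KSh 290, KSh 430, KSh 440, KSh 480, KSh 610, KSh 660; poverty gap index (FGT₁) = 0.374677.
After the KSh 80 transfer: below the line — KSh 290, KSh 370, KSh 510, KSh 520, KSh 560, KSh 690, KSh 740; poverty gap index (FGT₁) = 0.302326.
Reduction = 0.374677 − 0.302326 = 0.0724.

0.0724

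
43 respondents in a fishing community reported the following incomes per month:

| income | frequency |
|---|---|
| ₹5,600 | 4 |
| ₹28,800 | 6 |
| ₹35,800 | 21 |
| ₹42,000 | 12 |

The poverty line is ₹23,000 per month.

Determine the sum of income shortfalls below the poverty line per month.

Poor units: 4×₹5,600 (q = 4 of N = 43).
Individual gaps: 4×(23000−5600) = 69600.
Aggregate gap = ₹69,600.

₹69,600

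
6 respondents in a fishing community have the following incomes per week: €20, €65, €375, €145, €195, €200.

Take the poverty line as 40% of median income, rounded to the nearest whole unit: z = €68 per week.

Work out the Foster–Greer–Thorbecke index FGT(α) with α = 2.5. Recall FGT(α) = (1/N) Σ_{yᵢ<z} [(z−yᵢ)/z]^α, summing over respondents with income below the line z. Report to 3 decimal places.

Poor units: €20, €65 (q = 2 of N = 6).
Normalized shortfalls: (68−20)/68 = 0.7059; (68−65)/68 = 0.0441.
Raised to α = 2.5: 0.41863; 0.00041.
Sum = 0.419039; FGT(2.5) = 0.419039 / 6 = 0.070.

0.070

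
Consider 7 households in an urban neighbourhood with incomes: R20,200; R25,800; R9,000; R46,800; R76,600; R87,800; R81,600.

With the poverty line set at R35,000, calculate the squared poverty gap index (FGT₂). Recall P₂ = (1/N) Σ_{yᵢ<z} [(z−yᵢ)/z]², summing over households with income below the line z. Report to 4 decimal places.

0.1142

Below z: R9,000, R20,200, R25,800 (q = 3 of N = 7).
Normalized shortfalls: (35000−9000)/35000 = 0.7429; (35000−20200)/35000 = 0.4229; (35000−25800)/35000 = 0.2629.
Squared: 0.5518; 0.1788; 0.0691.
Sum = 0.799739; P₂ = 0.799739 / 7 = 0.1142.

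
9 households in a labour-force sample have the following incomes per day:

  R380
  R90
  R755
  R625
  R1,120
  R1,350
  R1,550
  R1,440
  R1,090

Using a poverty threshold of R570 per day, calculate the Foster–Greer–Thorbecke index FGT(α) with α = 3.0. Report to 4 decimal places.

Below z: R90, R380 (q = 2 of N = 9).
Gap ratios (z−y)/z: (570−90)/570 = 0.8421; (570−380)/570 = 0.3333.
Raised to α = 3.0: 0.59717; 0.03704.
Sum = 0.634209; FGT(3.0) = 0.634209 / 9 = 0.0705.

0.0705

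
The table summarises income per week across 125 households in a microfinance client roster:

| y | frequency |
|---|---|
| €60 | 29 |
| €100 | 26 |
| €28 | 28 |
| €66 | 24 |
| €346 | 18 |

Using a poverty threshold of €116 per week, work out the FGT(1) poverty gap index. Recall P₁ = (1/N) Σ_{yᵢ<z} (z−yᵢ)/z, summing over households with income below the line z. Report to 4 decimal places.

Incomes under z: 28×€28, 29×€60, 24×€66, 26×€100 (q = 107 of N = 125).
Normalized shortfalls: (116−28)/116 = 0.7586 (×28); (116−60)/116 = 0.4828 (×29); (116−66)/116 = 0.4310 (×24); (116−100)/116 = 0.1379 (×26).
Sum of shortfalls = 49.172414; P₁ averages over all N: 49.172414 / 125 = 0.3934.

0.3934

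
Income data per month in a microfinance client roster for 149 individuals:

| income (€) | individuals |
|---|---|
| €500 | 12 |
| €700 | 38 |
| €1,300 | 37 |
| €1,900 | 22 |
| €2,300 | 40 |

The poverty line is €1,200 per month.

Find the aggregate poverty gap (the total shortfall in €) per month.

Below z: 12×€500, 38×€700 (q = 50 of N = 149).
Individual gaps: 12×(1200−500) = 8400; 38×(1200−700) = 19000.
Aggregate gap = €27,400.

€27,400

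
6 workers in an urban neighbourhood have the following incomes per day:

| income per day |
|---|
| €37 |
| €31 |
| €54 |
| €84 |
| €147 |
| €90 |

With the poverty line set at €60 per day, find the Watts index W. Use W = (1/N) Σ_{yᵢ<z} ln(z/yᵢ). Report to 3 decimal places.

Below z: €31, €37, €54 (q = 3 of N = 6).
ln(z/y) terms: ln(60/31) = 0.6604; ln(60/37) = 0.4834; ln(60/54) = 0.1054.
W = 1.249145 / 6 = 0.208.

0.208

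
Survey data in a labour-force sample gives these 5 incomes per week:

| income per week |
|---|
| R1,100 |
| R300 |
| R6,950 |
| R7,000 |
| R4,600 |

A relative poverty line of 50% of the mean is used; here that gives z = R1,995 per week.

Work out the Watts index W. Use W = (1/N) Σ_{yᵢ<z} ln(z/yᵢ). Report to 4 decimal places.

Below the line: R300, R1,100 (q = 2 of N = 5).
Log gaps: ln(1995/300) = 1.8946; ln(1995/1100) = 0.5953.
W = 2.489951 / 5 = 0.4980.

0.4980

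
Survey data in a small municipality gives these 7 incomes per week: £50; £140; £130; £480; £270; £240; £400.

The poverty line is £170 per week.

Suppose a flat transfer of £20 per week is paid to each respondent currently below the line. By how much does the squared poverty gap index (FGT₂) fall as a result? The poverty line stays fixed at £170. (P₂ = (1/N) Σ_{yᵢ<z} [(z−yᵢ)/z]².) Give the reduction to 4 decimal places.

Before: below the line — £50, £130, £140; squared poverty gap index (FGT₂) = 0.083539.
After the £20 transfer: below the line — £70, £150, £160; squared poverty gap index (FGT₂) = 0.051903.
Reduction = 0.083539 − 0.051903 = 0.0316.

0.0316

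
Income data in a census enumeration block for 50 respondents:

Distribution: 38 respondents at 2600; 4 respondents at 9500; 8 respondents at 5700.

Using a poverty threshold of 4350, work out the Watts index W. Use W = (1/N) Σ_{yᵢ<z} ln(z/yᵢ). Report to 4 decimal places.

0.3911

Below z: 38×2600 (q = 38 of N = 50).
Log gaps: ln(4350/2600) = 0.5147 (×38).
W = 19.557247 / 50 = 0.3911.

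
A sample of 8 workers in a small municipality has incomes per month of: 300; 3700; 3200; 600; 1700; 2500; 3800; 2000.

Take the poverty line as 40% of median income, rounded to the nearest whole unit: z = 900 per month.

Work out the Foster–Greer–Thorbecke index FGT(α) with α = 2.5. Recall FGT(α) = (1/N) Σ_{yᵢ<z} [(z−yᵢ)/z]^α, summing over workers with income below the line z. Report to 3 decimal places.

Below the line: 300, 600 (q = 2 of N = 8).
Shortfall ratios: (900−300)/900 = 0.6667; (900−600)/900 = 0.3333.
Raised to α = 2.5: 0.36289; 0.06415.
Sum = 0.427037; FGT(2.5) = 0.427037 / 8 = 0.053.

0.053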